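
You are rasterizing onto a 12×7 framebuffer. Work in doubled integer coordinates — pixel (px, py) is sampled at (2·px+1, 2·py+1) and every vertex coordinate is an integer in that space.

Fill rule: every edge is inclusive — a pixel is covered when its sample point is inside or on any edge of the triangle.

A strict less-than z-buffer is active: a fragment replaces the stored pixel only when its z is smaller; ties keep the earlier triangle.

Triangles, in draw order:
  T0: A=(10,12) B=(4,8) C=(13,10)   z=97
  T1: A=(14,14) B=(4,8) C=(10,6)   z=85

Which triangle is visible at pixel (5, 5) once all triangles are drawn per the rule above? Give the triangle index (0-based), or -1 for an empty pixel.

T0:
  2·area = 24
  edge (10, 12)→(4, 8): d=(-6,-4) inclusive
  edge (4, 8)→(13, 10): d=(9,2) inclusive
  edge (13, 10)→(10, 12): d=(-3,2) inclusive
    (3,4)@(7, 9): e=[6,3,15] → #
    (4,4)@(9, 9): e=[14,-1,11] → ·
    (3,5)@(7, 11): e=[-6,21,9] → ·
    (4,5)@(9, 11): e=[2,17,5] → #
    (5,5)@(11, 11): e=[10,13,1] → #
    (6,5)@(13, 11): e=[18,9,-3] → ·
    (4,6)@(9, 13): e=[-10,35,-1] → ·
    (5,6)@(11, 13): e=[-2,31,-5] → ·
  covered (3 px):
    · · · · · · · · · · · ·
    · · · · · · · · · · · ·
    · · · · · · · · · · · ·
    · · · · · · · · · · · ·
    · · · # · · · · · · · ·
    · · · · # # · · · · · ·
    · · · · · · · · · · · ·
T1:
  2·area = 56
  edge (14, 14)→(4, 8): d=(-10,-6) inclusive
  edge (4, 8)→(10, 6): d=(6,-2) inclusive
  edge (10, 6)→(14, 14): d=(4,8) inclusive
    (9,1)@(19, 3): e=[140,0,-84] → ·  [on edge]
    (6,2)@(13, 5): e=[84,0,-28] → ·  [on edge]
    (3,3)@(7, 7): e=[28,0,28] → #  [on edge]
    (4,3)@(9, 7): e=[40,4,12] → #
    (5,3)@(11, 7): e=[52,8,-4] → ·
    (0,4)@(1, 9): e=[-28,0,84] → ·  [on edge]
    (3,4)@(7, 9): e=[8,12,36] → #
    (5,4)@(11, 9): e=[32,20,4] → #
    (6,4)@(13, 9): e=[44,24,-12] → ·
    (3,5)@(7, 11): e=[-12,24,44] → ·
    (4,5)@(9, 11): e=[0,28,28] → #  [on edge]
    (6,5)@(13, 11): e=[24,36,-4] → ·
  covered (8 px):
    · · · · · · · · · · · ·
    · · · · · · · · · · · ·
    · · · · · · · · · · · ·
    · · · # # · · · · · · ·
    · · · # # # · · · · · ·
    · · · · # # · · · · · ·
    · · · · · · # · · · · ·

Z-buffer (winner per pixel, '.' = empty):
  . . . . . . . . . . . .
  . . . . . . . . . . . .
  . . . . . . . . . . . .
  . . . 1 1 . . . . . . .
  . . . 1 1 1 . . . . . .
  . . . . 1 1 . . . . . .
  . . . . . . 1 . . . . .

Result: 1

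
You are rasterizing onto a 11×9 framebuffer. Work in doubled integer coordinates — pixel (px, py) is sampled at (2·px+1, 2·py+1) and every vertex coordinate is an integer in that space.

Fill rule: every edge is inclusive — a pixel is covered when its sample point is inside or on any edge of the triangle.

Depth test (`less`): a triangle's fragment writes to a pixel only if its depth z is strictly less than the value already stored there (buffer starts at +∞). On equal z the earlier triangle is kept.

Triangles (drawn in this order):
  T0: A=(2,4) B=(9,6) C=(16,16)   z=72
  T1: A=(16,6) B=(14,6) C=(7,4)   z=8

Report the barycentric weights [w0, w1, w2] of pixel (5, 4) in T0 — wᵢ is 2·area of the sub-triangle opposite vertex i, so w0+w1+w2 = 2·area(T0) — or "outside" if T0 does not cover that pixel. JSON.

T0:
  2·area = 56
  edge (2, 4)→(9, 6): d=(7,2) inclusive
  edge (9, 6)→(16, 16): d=(7,10) inclusive
  edge (16, 16)→(2, 4): d=(-14,-12) inclusive
    (2,2)@(5, 5): e=[1,33,22] → X
    (3,2)@(7, 5): e=[-3,13,46] → .
    (2,3)@(5, 7): e=[15,47,-6] → .
    (3,3)@(7, 7): e=[11,27,18] → X
    (4,3)@(9, 7): e=[7,7,42] → X
    (5,3)@(11, 7): e=[3,-13,66] → .
    (3,4)@(7, 9): e=[25,41,-10] → .
    (4,4)@(9, 9): e=[21,21,14] → X
    (5,4)@(11, 9): e=[17,1,38] → X
    (6,4)@(13, 9): e=[13,-19,62] → .
    (4,5)@(9, 11): e=[35,35,-14] → .
    (5,5)@(11, 11): e=[31,15,10] → X
  covered (8 px):
    . . . . . . . . . . .
    . . . . . . . . . . .
    . . X . . . . . . . .
    . . . X X . . . . . .
    . . . . X X . . . . .
    . . . . . X . . . . .
    . . . . . . X . . . .
    . . . . . . . X . . .
    . . . . . . . . . . .
T1:
  2·area = 4
  edge (16, 6)→(14, 6): d=(-2,0) inclusive
  edge (14, 6)→(7, 4): d=(-7,-2) inclusive
  edge (7, 4)→(16, 6): d=(9,2) inclusive
    (5,2)@(11, 5): e=[2,1,1] → X
    (6,2)@(13, 5): e=[2,5,-3] → .
    (5,3)@(11, 7): e=[-2,-13,19] → .
  covered (1 px):
    . . . . . . . . . . .
    . . . . . . . . . . .
    . . . . . X . . . . .
    . . . . . . . . . . .
    . . . . . . . . . . .
    . . . . . . . . . . .
    . . . . . . . . . . .
    . . . . . . . . . . .
    . . . . . . . . . . .

Answer: [1,38,17]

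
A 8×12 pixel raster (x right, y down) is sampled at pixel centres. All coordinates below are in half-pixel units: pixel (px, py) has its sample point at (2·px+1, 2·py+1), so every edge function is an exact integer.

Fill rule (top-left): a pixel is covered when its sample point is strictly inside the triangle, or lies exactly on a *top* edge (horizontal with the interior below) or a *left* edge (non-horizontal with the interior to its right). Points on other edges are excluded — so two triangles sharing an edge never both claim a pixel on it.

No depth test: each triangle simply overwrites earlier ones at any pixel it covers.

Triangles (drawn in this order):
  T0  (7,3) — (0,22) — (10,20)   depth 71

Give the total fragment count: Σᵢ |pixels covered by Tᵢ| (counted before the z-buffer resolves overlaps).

T0:
  2·area = 176  (B↔C swapped to make it positive)
  edge (7, 3)→(10, 20): d=(3,17) right/bottom  bias=-1
  edge (10, 20)→(0, 22): d=(-10,2) right/bottom  bias=-1
  edge (0, 22)→(7, 3): d=(7,-19) top-left  bias=+0
    (3,1)@(7, 3): e=[0,176,0] → .  [on edge]
    (3,2)@(7, 5): e=[6,156,14] → X
    (4,2)@(9, 5): e=[-28,152,52] → .
    (3,3)@(7, 7): e=[12,136,28] → X
    (4,3)@(9, 7): e=[-22,132,66] → .
    (2,4)@(5, 9): e=[52,120,4] → X
    (4,4)@(9, 9): e=[-16,112,80] → .
    (2,5)@(5, 11): e=[58,100,18] → X
    (4,5)@(9, 11): e=[-10,92,94] → .
    (2,6)@(5, 13): e=[64,80,32] → X
    (4,6)@(9, 13): e=[-4,72,108] → .
    (1,7)@(3, 15): e=[104,64,8] → X
    (7,9)@(15, 19): e=[-88,0,264] → .  [on edge]
    (2,10)@(5, 21): e=[88,0,88] → .  [on edge]
  covered (22 px):
    . . . . . . . .
    . . . . . . . .
    . . . X . . . .
    . . . X . . . .
    . . X X . . . .
    . . X X . . . .
    . . X X . . . .
    . X X X X . . .
    . X X X X . . .
    . X X X X . . .
    X X . . . . . .
    . . . . . . . .

Result: 22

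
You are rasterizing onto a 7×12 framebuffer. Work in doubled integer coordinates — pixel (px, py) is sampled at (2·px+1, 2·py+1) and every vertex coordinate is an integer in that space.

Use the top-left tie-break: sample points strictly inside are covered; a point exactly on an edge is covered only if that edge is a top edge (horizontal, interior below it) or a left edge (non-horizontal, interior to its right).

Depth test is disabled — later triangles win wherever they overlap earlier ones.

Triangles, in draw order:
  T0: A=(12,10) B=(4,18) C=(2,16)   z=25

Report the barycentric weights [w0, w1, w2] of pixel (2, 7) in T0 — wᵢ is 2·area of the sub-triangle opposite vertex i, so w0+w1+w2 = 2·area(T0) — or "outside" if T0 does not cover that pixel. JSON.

T0:
  2·area = 32
  edge (12, 10)→(4, 18): d=(-8,8) right/bottom  bias=-1
  edge (4, 18)→(2, 16): d=(-2,-2) top-left  bias=+0
  edge (2, 16)→(12, 10): d=(10,-6) top-left  bias=+0
    (6,4)@(13, 9): e=[0,36,-4] → ·  [on edge]
    (5,5)@(11, 11): e=[0,28,4] → ·  [on edge]
    (3,6)@(7, 13): e=[16,16,0] → #  [on edge]
    (4,6)@(9, 13): e=[0,20,12] → ·  [on edge]
    (0,7)@(1, 15): e=[48,0,-16] → ·  [on edge]
    (2,7)@(5, 15): e=[16,8,8] → #
    (3,7)@(7, 15): e=[0,12,20] → ·  [on edge]
    (1,8)@(3, 17): e=[16,0,16] → #  [on edge]
    (2,8)@(5, 17): e=[0,4,28] → ·  [on edge]
    (1,9)@(3, 19): e=[0,-4,36] → ·  [on edge]
    (2,9)@(5, 19): e=[-16,0,48] → ·  [on edge]
    (0,10)@(1, 21): e=[0,-12,44] → ·  [on edge]
    (3,10)@(7, 21): e=[-48,0,80] → ·  [on edge]
    (4,11)@(9, 23): e=[-80,0,112] → ·  [on edge]
  covered (3 px):
    · · · · · · ·
    · · · · · · ·
    · · · · · · ·
    · · · · · · ·
    · · · · · · ·
    · · · · · · ·
    · · · # · · ·
    · · # · · · ·
    · # · · · · ·
    · · · · · · ·
    · · · · · · ·
    · · · · · · ·

Final: [8,8,16]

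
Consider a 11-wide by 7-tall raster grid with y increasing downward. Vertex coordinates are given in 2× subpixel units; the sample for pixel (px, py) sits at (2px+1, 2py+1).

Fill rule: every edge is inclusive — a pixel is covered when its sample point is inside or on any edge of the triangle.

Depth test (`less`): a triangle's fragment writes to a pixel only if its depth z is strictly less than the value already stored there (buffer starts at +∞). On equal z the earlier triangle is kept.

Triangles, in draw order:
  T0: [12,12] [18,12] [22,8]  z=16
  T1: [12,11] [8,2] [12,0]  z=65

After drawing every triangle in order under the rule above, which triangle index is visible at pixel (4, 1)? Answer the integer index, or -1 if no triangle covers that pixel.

T0:
  2·area = 24  (B↔C swapped to make it positive)
  edge (12, 12)→(22, 8): d=(10,-4) inclusive
  edge (22, 8)→(18, 12): d=(-4,4) inclusive
  edge (18, 12)→(12, 12): d=(-6,0) inclusive
    (10,4)@(21, 9): e=[6,0,18] → █  [on edge]
    (7,5)@(15, 11): e=[2,16,6] → █
    (8,5)@(17, 11): e=[10,8,6] → █
    (9,5)@(19, 11): e=[18,0,6] → █  [on edge]
    (10,5)@(21, 11): e=[26,-8,6] → ·
    (7,6)@(15, 13): e=[22,8,-6] → ·
    (8,6)@(17, 13): e=[30,0,-6] → ·  [on edge]
    (9,6)@(19, 13): e=[38,-8,-6] → ·
  covered (4 px):
    · · · · · · · · · · ·
    · · · · · · · · · · ·
    · · · · · · · · · · ·
    · · · · · · · · · · ·
    · · · · · · · · · · █
    · · · · · · · █ █ █ ·
    · · · · · · · · · · ·
T1:
  2·area = 44
  edge (12, 11)→(8, 2): d=(-4,-9) inclusive
  edge (8, 2)→(12, 0): d=(4,-2) inclusive
  edge (12, 0)→(12, 11): d=(0,11) inclusive
    (5,0)@(11, 1): e=[31,2,11] → █
    (6,0)@(13, 1): e=[49,6,-11] → ·
    (4,1)@(9, 3): e=[5,6,33] → █
    (6,1)@(13, 3): e=[41,14,-11] → ·
    (4,2)@(9, 5): e=[-3,14,33] → ·
    (5,2)@(11, 5): e=[15,18,11] → █
    (6,2)@(13, 5): e=[33,22,-11] → ·
    (5,3)@(11, 7): e=[7,26,11] → █
    (6,3)@(13, 7): e=[25,30,-11] → ·
    (5,4)@(11, 9): e=[-1,34,11] → ·
  covered (5 px):
    · · · · · █ · · · · ·
    · · · · █ █ · · · · ·
    · · · · · █ · · · · ·
    · · · · · █ · · · · ·
    · · · · · · · · · · ·
    · · · · · · · · · · ·
    · · · · · · · · · · ·

Z-buffer (winner per pixel, '.' = empty):
  . . . . . 1 . . . . .
  . . . . 1 1 . . . . .
  . . . . . 1 . . . . .
  . . . . . 1 . . . . .
  . . . . . . . . . . 0
  . . . . . . . 0 0 0 .
  . . . . . . . . . . .

Final: 1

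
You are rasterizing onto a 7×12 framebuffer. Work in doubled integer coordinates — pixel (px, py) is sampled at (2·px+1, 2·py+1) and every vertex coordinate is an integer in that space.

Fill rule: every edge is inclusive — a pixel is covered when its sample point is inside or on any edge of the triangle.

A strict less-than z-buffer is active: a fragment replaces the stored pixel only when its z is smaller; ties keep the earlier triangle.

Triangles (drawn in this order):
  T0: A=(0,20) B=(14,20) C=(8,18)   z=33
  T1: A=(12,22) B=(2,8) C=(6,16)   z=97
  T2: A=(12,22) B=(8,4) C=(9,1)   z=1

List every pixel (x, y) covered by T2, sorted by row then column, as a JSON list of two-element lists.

T0:
  2·area = 28  (B↔C swapped to make it positive)
  edge (0, 20)→(8, 18): d=(8,-2) inclusive
  edge (8, 18)→(14, 20): d=(6,2) inclusive
  edge (14, 20)→(0, 20): d=(-14,0) inclusive
    (2,8)@(5, 17): e=[-14,0,42] → .  [on edge]
    (2,9)@(5, 19): e=[2,12,14] → X
    (3,9)@(7, 19): e=[6,8,14] → X
    (4,9)@(9, 19): e=[10,4,14] → X
    (5,9)@(11, 19): e=[14,0,14] → X  [on edge]
    (6,9)@(13, 19): e=[18,-4,14] → .
    (2,10)@(5, 21): e=[18,24,-14] → .
    (3,10)@(7, 21): e=[22,20,-14] → .
    (4,10)@(9, 21): e=[26,16,-14] → .
    (5,10)@(11, 21): e=[30,12,-14] → .
  covered (4 px):
    . . . . . . .
    . . . . . . .
    . . . . . . .
    . . . . . . .
    . . . . . . .
    . . . . . . .
    . . . . . . .
    . . . . . . .
    . . . . . . .
    . . X X X X .
    . . . . . . .
    . . . . . . .
T1:
  2·area = 24  (B↔C swapped to make it positive)
  edge (12, 22)→(6, 16): d=(-6,-6) inclusive
  edge (6, 16)→(2, 8): d=(-4,-8) inclusive
  edge (2, 8)→(12, 22): d=(10,14) inclusive
    (0,5)@(1, 11): e=[0,-20,44] → .  [on edge]
    (1,6)@(3, 13): e=[0,-12,36] → .  [on edge]
    (2,6)@(5, 13): e=[12,4,8] → X
    (3,6)@(7, 13): e=[24,20,-20] → .
    (2,7)@(5, 15): e=[0,-4,28] → .  [on edge]
    (3,7)@(7, 15): e=[12,12,0] → X  [on edge]
    (4,7)@(9, 15): e=[24,28,-28] → .
    (3,8)@(7, 17): e=[0,4,20] → X  [on edge]
    (4,8)@(9, 17): e=[12,20,-8] → .
    (3,9)@(7, 19): e=[-12,-4,40] → .
    (4,9)@(9, 19): e=[0,12,12] → X  [on edge]
    (5,9)@(11, 19): e=[12,28,-16] → .
    (5,10)@(11, 21): e=[0,20,4] → X  [on edge]
    (6,11)@(13, 23): e=[0,28,-4] → .  [on edge]
  covered (5 px):
    . . . . . . .
    . . . . . . .
    . . . . . . .
    . . . . . . .
    . . . . . . .
    . . . . . . .
    . . X . . . .
    . . . X . . .
    . . . X . . .
    . . . . X . .
    . . . . . X .
    . . . . . . .
T2:
  2·area = 30
  edge (12, 22)→(8, 4): d=(-4,-18) inclusive
  edge (8, 4)→(9, 1): d=(1,-3) inclusive
  edge (9, 1)→(12, 22): d=(3,21) inclusive
    (4,0)@(9, 1): e=[30,0,0] → X  [on edge]
    (5,0)@(11, 1): e=[66,6,-42] → .
    (4,1)@(9, 3): e=[22,2,6] → X
    (5,1)@(11, 3): e=[58,8,-36] → .
    (4,2)@(9, 5): e=[14,4,12] → X
    (5,2)@(11, 5): e=[50,10,-30] → .
    (3,3)@(7, 7): e=[-30,0,60] → .  [on edge]
    (4,3)@(9, 7): e=[6,6,18] → X
    (5,3)@(11, 7): e=[42,12,-24] → .
    (4,4)@(9, 9): e=[-2,8,24] → .
    (2,6)@(5, 13): e=[-90,0,120] → .  [on edge]
    (5,7)@(11, 15): e=[10,20,0] → X  [on edge]
    (1,9)@(3, 19): e=[-150,0,180] → .  [on edge]
  covered (6 px):
    . . . . X . .
    . . . . X . .
    . . . . X . .
    . . . . X . .
    . . . . . . .
    . . . . . . .
    . . . . . . .
    . . . . . X .
    . . . . . X .
    . . . . . . .
    . . . . . . .
    . . . . . . .

Final: [[4,0],[4,1],[4,2],[4,3],[5,7],[5,8]]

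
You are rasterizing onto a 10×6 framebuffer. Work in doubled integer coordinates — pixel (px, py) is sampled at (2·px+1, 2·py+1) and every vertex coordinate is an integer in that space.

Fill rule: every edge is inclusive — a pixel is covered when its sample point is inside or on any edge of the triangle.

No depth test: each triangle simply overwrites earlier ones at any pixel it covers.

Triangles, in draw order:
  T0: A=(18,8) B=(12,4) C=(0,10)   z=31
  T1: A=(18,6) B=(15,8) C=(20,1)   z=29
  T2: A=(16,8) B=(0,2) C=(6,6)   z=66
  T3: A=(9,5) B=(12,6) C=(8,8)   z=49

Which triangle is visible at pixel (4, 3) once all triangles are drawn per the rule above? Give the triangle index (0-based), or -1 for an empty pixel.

T0:
  2·area = 84  (B↔C swapped to make it positive)
  edge (18, 8)→(0, 10): d=(-18,2) inclusive
  edge (0, 10)→(12, 4): d=(12,-6) inclusive
  edge (12, 4)→(18, 8): d=(6,4) inclusive
    (5,2)@(11, 5): e=[68,6,10] → #
    (6,2)@(13, 5): e=[64,18,2] → #
    (7,2)@(15, 5): e=[60,30,-6] → ·
    (3,3)@(7, 7): e=[40,6,38] → #
    (4,3)@(9, 7): e=[36,18,30] → #
    (7,3)@(15, 7): e=[24,54,6] → #
    (8,3)@(17, 7): e=[20,66,-2] → ·
    (1,4)@(3, 9): e=[12,6,66] → #
    (2,4)@(5, 9): e=[8,18,58] → #
    (4,4)@(9, 9): e=[0,42,42] → #  [on edge]
    (5,4)@(11, 9): e=[-4,54,34] → ·
    (6,4)@(13, 9): e=[-8,66,26] → ·
  covered (11 px):
    · · · · · · · · · ·
    · · · · · · · · · ·
    · · · · · # # · · ·
    · · · # # # # # · ·
    · # # # # · · · · ·
    · · · · · · · · · ·
T1:
  2·area = 11
  edge (18, 6)→(15, 8): d=(-3,2) inclusive
  edge (15, 8)→(20, 1): d=(5,-7) inclusive
  edge (20, 1)→(18, 6): d=(-2,5) inclusive
    (9,1)@(19, 3): e=[7,3,1] → #
    (9,2)@(19, 5): e=[1,13,-3] → ·
  covered (1 px):
    · · · · · · · · · ·
    · · · · · · · · · #
    · · · · · · · · · ·
    · · · · · · · · · ·
    · · · · · · · · · ·
    · · · · · · · · · ·
T2:
  2·area = 28  (B↔C swapped to make it positive)
  edge (16, 8)→(6, 6): d=(-10,-2) inclusive
  edge (6, 6)→(0, 2): d=(-6,-4) inclusive
  edge (0, 2)→(16, 8): d=(16,6) inclusive
    (0,2)@(1, 5): e=[0,-14,42] → ·  [on edge]
    (2,2)@(5, 5): e=[8,2,18] → #
    (3,2)@(7, 5): e=[12,10,6] → #
    (4,2)@(9, 5): e=[16,18,-6] → ·
    (2,3)@(5, 7): e=[-12,-10,50] → ·
    (3,3)@(7, 7): e=[-8,-2,38] → ·
    (5,3)@(11, 7): e=[0,14,14] → #  [on edge]
    (6,3)@(13, 7): e=[4,22,2] → #
    (7,3)@(15, 7): e=[8,30,-10] → ·
    (5,4)@(11, 9): e=[-20,2,46] → ·
    (6,4)@(13, 9): e=[-16,10,34] → ·
  covered (4 px):
    · · · · · · · · · ·
    · · · · · · · · · ·
    · · # # · · · · · ·
    · · · · · # # · · ·
    · · · · · · · · · ·
    · · · · · · · · · ·
T3:
  2·area = 10
  edge (9, 5)→(12, 6): d=(3,1) inclusive
  edge (12, 6)→(8, 8): d=(-4,2) inclusive
  edge (8, 8)→(9, 5): d=(1,-3) inclusive
    (1,1)@(3, 3): e=[0,30,-20] → ·  [on edge]
    (4,2)@(9, 5): e=[0,10,0] → #  [on edge]
    (5,2)@(11, 5): e=[-2,6,6] → ·
    (4,3)@(9, 7): e=[6,2,2] → #
    (5,3)@(11, 7): e=[4,-2,8] → ·
    (7,3)@(15, 7): e=[0,-10,20] → ·  [on edge]
    (4,4)@(9, 9): e=[12,-6,4] → ·
    (3,5)@(7, 11): e=[20,-10,0] → ·  [on edge]
  covered (2 px):
    · · · · · · · · · ·
    · · · · · · · · · ·
    · · · · # · · · · ·
    · · · · # · · · · ·
    · · · · · · · · · ·
    · · · · · · · · · ·

Z-buffer (winner per pixel, '.' = empty):
  . . . . . . . . . .
  . . . . . . . . . 1
  . . 2 2 3 0 0 . . .
  . . . 0 3 2 2 0 . .
  . 0 0 0 0 . . . . .
  . . . . . . . . . .

Result: 3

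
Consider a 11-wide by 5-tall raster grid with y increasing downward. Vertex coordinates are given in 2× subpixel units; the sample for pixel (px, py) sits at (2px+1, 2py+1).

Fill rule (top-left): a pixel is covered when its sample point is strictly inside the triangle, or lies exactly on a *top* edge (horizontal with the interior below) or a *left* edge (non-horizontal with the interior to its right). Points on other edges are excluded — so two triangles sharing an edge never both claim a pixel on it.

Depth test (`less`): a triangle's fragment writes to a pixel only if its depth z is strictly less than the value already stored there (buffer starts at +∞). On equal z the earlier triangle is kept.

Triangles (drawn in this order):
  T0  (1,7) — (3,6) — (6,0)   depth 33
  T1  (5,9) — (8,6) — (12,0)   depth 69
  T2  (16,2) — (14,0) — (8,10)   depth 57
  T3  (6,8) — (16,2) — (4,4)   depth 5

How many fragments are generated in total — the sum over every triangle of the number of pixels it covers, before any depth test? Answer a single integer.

T0:
  2·area = 9  (B↔C swapped to make it positive)
  edge (1, 7)→(6, 0): d=(5,-7) top-left  bias=+0
  edge (6, 0)→(3, 6): d=(-3,6) right/bottom  bias=-1
  edge (3, 6)→(1, 7): d=(-2,1) right/bottom  bias=-1
    (6,0)@(13, 1): e=[54,-45,0] → ·  [on edge]
    (4,1)@(9, 3): e=[36,-27,0] → ·  [on edge]
    (1,2)@(3, 5): e=[4,3,2] → █
    (2,2)@(5, 5): e=[18,-9,0] → ·  [on edge]
    (0,3)@(1, 7): e=[0,9,0] → ·  [on edge]
    (1,3)@(3, 7): e=[14,-3,-2] → ·
  covered (1 px):
    · · · · · · · · · · ·
    · · · · · · · · · · ·
    · █ · · · · · · · · ·
    · · · · · · · · · · ·
    · · · · · · · · · · ·
T1:
  2·area = 6  (B↔C swapped to make it positive)
  edge (5, 9)→(12, 0): d=(7,-9) top-left  bias=+0
  edge (12, 0)→(8, 6): d=(-4,6) right/bottom  bias=-1
  edge (8, 6)→(5, 9): d=(-3,3) right/bottom  bias=-1
    (6,0)@(13, 1): e=[16,-10,0] → ·  [on edge]
    (5,1)@(11, 3): e=[12,-6,0] → ·  [on edge]
    (4,2)@(9, 5): e=[8,-2,0] → ·  [on edge]
    (3,3)@(7, 7): e=[4,2,0] → ·  [on edge]
    (2,4)@(5, 9): e=[0,6,0] → ·  [on edge]
  covered (0 px):
    · · · · · · · · · · ·
    · · · · · · · · · · ·
    · · · · · · · · · · ·
    · · · · · · · · · · ·
    · · · · · · · · · · ·
T2:
  2·area = 32  (B↔C swapped to make it positive)
  edge (16, 2)→(8, 10): d=(-8,8) right/bottom  bias=-1
  edge (8, 10)→(14, 0): d=(6,-10) top-left  bias=+0
  edge (14, 0)→(16, 2): d=(2,2) right/bottom  bias=-1
    (7,0)@(15, 1): e=[16,16,0] → ·  [on edge]
    (8,0)@(17, 1): e=[0,36,-4] → ·  [on edge]
    (6,1)@(13, 3): e=[16,8,8] → █
    (7,1)@(15, 3): e=[0,28,4] → ·  [on edge]
    (8,1)@(17, 3): e=[-16,48,0] → ·  [on edge]
    (5,2)@(11, 5): e=[16,0,16] → █  [on edge]
    (6,2)@(13, 5): e=[0,20,12] → ·  [on edge]
    (9,2)@(19, 5): e=[-48,80,0] → ·  [on edge]
    (5,3)@(11, 7): e=[0,12,20] → ·  [on edge]
    (10,3)@(21, 7): e=[-80,112,0] → ·  [on edge]
    (4,4)@(9, 9): e=[0,4,28] → ·  [on edge]
  covered (2 px):
    · · · · · · · · · · ·
    · · · · · · █ · · · ·
    · · · · · █ · · · · ·
    · · · · · · · · · · ·
    · · · · · · · · · · ·
T3:
  2·area = 52  (B↔C swapped to make it positive)
  edge (6, 8)→(4, 4): d=(-2,-4) top-left  bias=+0
  edge (4, 4)→(16, 2): d=(12,-2) top-left  bias=+0
  edge (16, 2)→(6, 8): d=(-10,6) right/bottom  bias=-1
    (5,1)@(11, 3): e=[30,2,20] → █
    (6,1)@(13, 3): e=[38,6,8] → █
    (7,1)@(15, 3): e=[46,10,-4] → ·
    (2,2)@(5, 5): e=[2,14,36] → █
    (3,2)@(7, 5): e=[10,18,24] → █
    (4,2)@(9, 5): e=[18,22,12] → █
    (5,2)@(11, 5): e=[26,26,0] → ·  [on edge]
    (6,2)@(13, 5): e=[34,30,-12] → ·
    (2,3)@(5, 7): e=[-2,38,16] → ·
    (3,3)@(7, 7): e=[6,42,4] → █
    (4,3)@(9, 7): e=[14,46,-8] → ·
    (3,4)@(7, 9): e=[2,66,-16] → ·
  covered (6 px):
    · · · · · · · · · · ·
    · · · · · █ █ · · · ·
    · · █ █ █ · · · · · ·
    · · · █ · · · · · · ·
    · · · · · · · · · · ·

Answer: 9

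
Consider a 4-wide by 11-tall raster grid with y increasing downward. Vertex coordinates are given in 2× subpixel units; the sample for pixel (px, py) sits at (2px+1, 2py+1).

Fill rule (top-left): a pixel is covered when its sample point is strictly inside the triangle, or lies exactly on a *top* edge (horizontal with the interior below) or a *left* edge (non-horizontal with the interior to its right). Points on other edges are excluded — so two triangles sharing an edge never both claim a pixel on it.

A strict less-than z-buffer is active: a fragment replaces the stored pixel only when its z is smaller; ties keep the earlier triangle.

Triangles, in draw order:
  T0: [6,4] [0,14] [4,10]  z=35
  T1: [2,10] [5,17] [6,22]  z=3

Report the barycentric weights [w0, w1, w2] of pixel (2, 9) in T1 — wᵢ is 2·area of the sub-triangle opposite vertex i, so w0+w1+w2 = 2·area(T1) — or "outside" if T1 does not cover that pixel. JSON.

T0:
  2·area = 16  (B↔C swapped to make it positive)
  edge (6, 4)→(4, 10): d=(-2,6) right/bottom  bias=-1
  edge (4, 10)→(0, 14): d=(-4,4) right/bottom  bias=-1
  edge (0, 14)→(6, 4): d=(6,-10) top-left  bias=+0
    (3,0)@(7, 1): e=[0,24,-8] → ·  [on edge]
    (2,3)@(5, 7): e=[0,8,8] → ·  [on edge]
    (3,3)@(7, 7): e=[-12,0,28] → ·  [on edge]
    (1,4)@(3, 9): e=[8,8,0] → █  [on edge]
    (2,4)@(5, 9): e=[-4,0,20] → ·  [on edge]
    (1,5)@(3, 11): e=[4,0,12] → ·  [on edge]
    (0,6)@(1, 13): e=[12,0,4] → ·  [on edge]
    (1,6)@(3, 13): e=[0,-8,24] → ·  [on edge]
    (0,9)@(1, 19): e=[0,-24,40] → ·  [on edge]
  covered (1 px):
    · · · ·
    · · · ·
    · · · ·
    · · · ·
    · █ · ·
    · · · ·
    · · · ·
    · · · ·
    · · · ·
    · · · ·
    · · · ·
T1:
  2·area = 8
  edge (2, 10)→(5, 17): d=(3,7) right/bottom  bias=-1
  edge (5, 17)→(6, 22): d=(1,5) right/bottom  bias=-1
  edge (6, 22)→(2, 10): d=(-4,-12) top-left  bias=+0
    (0,3)@(1, 7): e=[-2,10,0] → ·  [on edge]
    (1,3)@(3, 7): e=[-16,0,24] → ·  [on edge]
    (1,6)@(3, 13): e=[2,6,0] → █  [on edge]
    (2,6)@(5, 13): e=[-12,-4,24] → ·
    (1,7)@(3, 15): e=[8,8,-8] → ·
    (2,8)@(5, 17): e=[0,0,8] → ·  [on edge]
    (2,9)@(5, 19): e=[6,2,0] → █  [on edge]
    (3,9)@(7, 19): e=[-8,-8,24] → ·
    (2,10)@(5, 21): e=[12,4,-8] → ·
  covered (2 px):
    · · · ·
    · · · ·
    · · · ·
    · · · ·
    · · · ·
    · · · ·
    · █ · ·
    · · · ·
    · · · ·
    · · █ ·
    · · · ·

Answer: [2,0,6]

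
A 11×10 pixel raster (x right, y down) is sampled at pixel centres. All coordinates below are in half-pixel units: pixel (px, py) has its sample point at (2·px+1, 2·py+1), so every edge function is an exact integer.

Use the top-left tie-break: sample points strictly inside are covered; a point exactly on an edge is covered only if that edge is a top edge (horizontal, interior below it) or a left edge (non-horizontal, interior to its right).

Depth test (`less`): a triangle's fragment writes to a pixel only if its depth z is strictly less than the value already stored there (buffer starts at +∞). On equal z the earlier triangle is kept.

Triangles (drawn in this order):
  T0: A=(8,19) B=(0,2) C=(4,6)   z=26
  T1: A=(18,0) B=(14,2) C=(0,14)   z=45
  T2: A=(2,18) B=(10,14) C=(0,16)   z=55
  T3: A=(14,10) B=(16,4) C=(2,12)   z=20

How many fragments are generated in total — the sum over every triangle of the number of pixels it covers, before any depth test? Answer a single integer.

T0:
  2·area = 36
  edge (8, 19)→(0, 2): d=(-8,-17) top-left  bias=+0
  edge (0, 2)→(4, 6): d=(4,4) right/bottom  bias=-1
  edge (4, 6)→(8, 19): d=(4,13) right/bottom  bias=-1
    (0,1)@(1, 3): e=[9,0,27] → ·  [on edge]
    (1,2)@(3, 5): e=[27,0,9] → ·  [on edge]
    (1,3)@(3, 7): e=[11,8,17] → #
    (2,3)@(5, 7): e=[45,0,-9] → ·  [on edge]
    (1,4)@(3, 9): e=[-5,16,25] → ·
    (3,4)@(7, 9): e=[63,0,-27] → ·  [on edge]
    (2,5)@(5, 11): e=[13,16,7] → #
    (3,5)@(7, 11): e=[47,8,-19] → ·
    (4,5)@(9, 11): e=[81,0,-45] → ·  [on edge]
    (2,6)@(5, 13): e=[-3,24,15] → ·
    (5,6)@(11, 13): e=[99,0,-63] → ·  [on edge]
    (6,7)@(13, 15): e=[117,0,-81] → ·  [on edge]
    (7,8)@(15, 17): e=[135,0,-99] → ·  [on edge]
    (8,9)@(17, 19): e=[153,0,-117] → ·  [on edge]
  covered (2 px):
    · · · · · · · · · · ·
    · · · · · · · · · · ·
    · · · · · · · · · · ·
    · # · · · · · · · · ·
    · · · · · · · · · · ·
    · · # · · · · · · · ·
    · · · · · · · · · · ·
    · · · · · · · · · · ·
    · · · · · · · · · · ·
    · · · · · · · · · · ·
T1:
  2·area = 20  (B↔C swapped to make it positive)
  edge (18, 0)→(0, 14): d=(-18,14) right/bottom  bias=-1
  edge (0, 14)→(14, 2): d=(14,-12) top-left  bias=+0
  edge (14, 2)→(18, 0): d=(4,-2) top-left  bias=+0
    (6,1)@(13, 3): e=[16,2,2] → #
    (7,1)@(15, 3): e=[-12,26,6] → ·
    (5,2)@(11, 5): e=[8,6,6] → #
    (6,2)@(13, 5): e=[-20,30,10] → ·
    (4,3)@(9, 7): e=[0,10,10] → ·  [on edge]
    (5,3)@(11, 7): e=[-28,34,14] → ·
  covered (2 px):
    · · · · · · · · · · ·
    · · · · · · # · · · ·
    · · · · · # · · · · ·
    · · · · · · · · · · ·
    · · · · · · · · · · ·
    · · · · · · · · · · ·
    · · · · · · · · · · ·
    · · · · · · · · · · ·
    · · · · · · · · · · ·
    · · · · · · · · · · ·
T2:
  2·area = 24  (B↔C swapped to make it positive)
  edge (2, 18)→(0, 16): d=(-2,-2) top-left  bias=+0
  edge (0, 16)→(10, 14): d=(10,-2) top-left  bias=+0
  edge (10, 14)→(2, 18): d=(-8,4) right/bottom  bias=-1
    (7,6)@(15, 13): e=[36,0,-12] → ·  [on edge]
    (2,7)@(5, 15): e=[12,0,12] → #  [on edge]
    (3,7)@(7, 15): e=[16,4,4] → #
    (4,7)@(9, 15): e=[20,8,-4] → ·
    (0,8)@(1, 17): e=[0,12,12] → #  [on edge]
    (1,8)@(3, 17): e=[4,16,4] → #
    (2,8)@(5, 17): e=[8,20,-4] → ·
    (3,8)@(7, 17): e=[12,24,-12] → ·
    (0,9)@(1, 19): e=[-4,32,-4] → ·
    (1,9)@(3, 19): e=[0,36,-12] → ·  [on edge]
  covered (4 px):
    · · · · · · · · · · ·
    · · · · · · · · · · ·
    · · · · · · · · · · ·
    · · · · · · · · · · ·
    · · · · · · · · · · ·
    · · · · · · · · · · ·
    · · · · · · · · · · ·
    · · # # · · · · · · ·
    # # · · · · · · · · ·
    · · · · · · · · · · ·
T3:
  2·area = 68  (B↔C swapped to make it positive)
  edge (14, 10)→(2, 12): d=(-12,2) right/bottom  bias=-1
  edge (2, 12)→(16, 4): d=(14,-8) top-left  bias=+0
  edge (16, 4)→(14, 10): d=(-2,6) right/bottom  bias=-1
    (8,0)@(17, 1): e=[102,-34,0] → ·  [on edge]
    (7,2)@(15, 5): e=[58,6,4] → #
    (8,2)@(17, 5): e=[54,22,-8] → ·
    (5,3)@(11, 7): e=[42,2,24] → #
    (6,3)@(13, 7): e=[38,18,12] → #
    (7,3)@(15, 7): e=[34,34,0] → ·  [on edge]
    (4,4)@(9, 9): e=[22,14,32] → #
    (7,4)@(15, 9): e=[10,62,-4] → ·
    (2,5)@(5, 11): e=[6,10,52] → #
    (3,5)@(7, 11): e=[2,26,40] → #
    (4,5)@(9, 11): e=[-2,42,28] → ·
    (5,5)@(11, 11): e=[-6,58,16] → ·
    (6,6)@(13, 13): e=[-34,102,0] → ·  [on edge]
    (5,9)@(11, 19): e=[-102,170,0] → ·  [on edge]
  covered (8 px):
    · · · · · · · · · · ·
    · · · · · · · · · · ·
    · · · · · · · # · · ·
    · · · · · # # · · · ·
    · · · · # # # · · · ·
    · · # # · · · · · · ·
    · · · · · · · · · · ·
    · · · · · · · · · · ·
    · · · · · · · · · · ·
    · · · · · · · · · · ·

Answer: 16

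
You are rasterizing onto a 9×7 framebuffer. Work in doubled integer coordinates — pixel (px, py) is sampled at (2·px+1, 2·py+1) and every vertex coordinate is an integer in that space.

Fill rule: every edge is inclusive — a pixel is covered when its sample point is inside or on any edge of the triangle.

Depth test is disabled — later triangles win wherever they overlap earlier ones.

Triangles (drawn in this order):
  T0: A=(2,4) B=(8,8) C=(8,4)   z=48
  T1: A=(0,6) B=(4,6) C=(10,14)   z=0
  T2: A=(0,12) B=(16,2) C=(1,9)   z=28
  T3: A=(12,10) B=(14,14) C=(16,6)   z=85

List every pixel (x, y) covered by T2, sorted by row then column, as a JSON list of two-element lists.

T0:
  2·area = 24  (B↔C swapped to make it positive)
  edge (2, 4)→(8, 4): d=(6,0) inclusive
  edge (8, 4)→(8, 8): d=(0,4) inclusive
  edge (8, 8)→(2, 4): d=(-6,-4) inclusive
    (2,2)@(5, 5): e=[6,12,6] → #
    (3,2)@(7, 5): e=[6,4,14] → #
    (4,2)@(9, 5): e=[6,-4,22] → ·
    (2,3)@(5, 7): e=[18,12,-6] → ·
    (3,3)@(7, 7): e=[18,4,2] → #
    (4,3)@(9, 7): e=[18,-4,10] → ·
    (3,4)@(7, 9): e=[30,4,-10] → ·
  covered (3 px):
    · · · · · · · · ·
    · · · · · · · · ·
    · · # # · · · · ·
    · · · # · · · · ·
    · · · · · · · · ·
    · · · · · · · · ·
    · · · · · · · · ·
T1:
  2·area = 32
  edge (0, 6)→(4, 6): d=(4,0) inclusive
  edge (4, 6)→(10, 14): d=(6,8) inclusive
  edge (10, 14)→(0, 6): d=(-10,-8) inclusive
    (1,3)@(3, 7): e=[4,14,14] → #
    (2,3)@(5, 7): e=[4,-2,30] → ·
    (1,4)@(3, 9): e=[12,26,-6] → ·
    (2,4)@(5, 9): e=[12,10,10] → #
    (3,4)@(7, 9): e=[12,-6,26] → ·
    (2,5)@(5, 11): e=[20,22,-10] → ·
    (3,5)@(7, 11): e=[20,6,6] → #
    (4,5)@(9, 11): e=[20,-10,22] → ·
    (3,6)@(7, 13): e=[28,18,-14] → ·
    (4,6)@(9, 13): e=[28,2,2] → #
    (5,6)@(11, 13): e=[28,-14,18] → ·
  covered (4 px):
    · · · · · · · · ·
    · · · · · · · · ·
    · · · · · · · · ·
    · # · · · · · · ·
    · · # · · · · · ·
    · · · # · · · · ·
    · · · · # · · · ·
T2:
  2·area = 38  (B↔C swapped to make it positive)
  edge (0, 12)→(1, 9): d=(1,-3) inclusive
  edge (1, 9)→(16, 2): d=(15,-7) inclusive
  edge (16, 2)→(0, 12): d=(-16,10) inclusive
    (1,1)@(3, 3): e=[0,-76,114] → ·  [on edge]
    (5,2)@(11, 5): e=[26,10,2] → #
    (6,2)@(13, 5): e=[32,24,-18] → ·
    (3,3)@(7, 7): e=[16,12,10] → #
    (4,3)@(9, 7): e=[22,26,-10] → ·
    (5,3)@(11, 7): e=[28,40,-30] → ·
    (0,4)@(1, 9): e=[0,0,38] → #  [on edge]
    (1,4)@(3, 9): e=[6,14,18] → #
    (2,4)@(5, 9): e=[12,28,-2] → ·
    (3,4)@(7, 9): e=[18,42,-22] → ·
    (0,5)@(1, 11): e=[2,30,6] → #
    (1,5)@(3, 11): e=[8,44,-14] → ·
  covered (5 px):
    · · · · · · · · ·
    · · · · · · · · ·
    · · · · · # · · ·
    · · · # · · · · ·
    # # · · · · · · ·
    # · · · · · · · ·
    · · · · · · · · ·
T3:
  2·area = 24  (B↔C swapped to make it positive)
  edge (12, 10)→(16, 6): d=(4,-4) inclusive
  edge (16, 6)→(14, 14): d=(-2,8) inclusive
  edge (14, 14)→(12, 10): d=(-2,-4) inclusive
    (8,2)@(17, 5): e=[0,-6,30] → ·  [on edge]
    (7,3)@(15, 7): e=[0,6,18] → #  [on edge]
    (8,3)@(17, 7): e=[8,-10,26] → ·
    (6,4)@(13, 9): e=[0,18,6] → #  [on edge]
    (8,4)@(17, 9): e=[16,-14,22] → ·
    (5,5)@(11, 11): e=[0,30,-6] → ·  [on edge]
    (6,5)@(13, 11): e=[8,14,2] → #
    (7,5)@(15, 11): e=[16,-2,10] → ·
    (4,6)@(9, 13): e=[0,42,-18] → ·  [on edge]
    (6,6)@(13, 13): e=[16,10,-2] → ·
  covered (4 px):
    · · · · · · · · ·
    · · · · · · · · ·
    · · · · · · · · ·
    · · · · · · · # ·
    · · · · · · # # ·
    · · · · · · # · ·
    · · · · · · · · ·

Result: [[5,2],[3,3],[0,4],[1,4],[0,5]]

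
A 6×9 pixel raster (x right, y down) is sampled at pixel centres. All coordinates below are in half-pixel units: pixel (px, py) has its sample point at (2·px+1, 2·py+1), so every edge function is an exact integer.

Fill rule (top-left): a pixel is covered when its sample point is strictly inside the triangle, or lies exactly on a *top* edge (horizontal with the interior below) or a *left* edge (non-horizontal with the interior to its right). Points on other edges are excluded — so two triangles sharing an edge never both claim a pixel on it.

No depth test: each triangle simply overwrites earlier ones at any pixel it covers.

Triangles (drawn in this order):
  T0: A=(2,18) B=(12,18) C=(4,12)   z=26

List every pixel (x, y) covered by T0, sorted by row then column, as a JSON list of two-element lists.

T0:
  2·area = 60  (B↔C swapped to make it positive)
  edge (2, 18)→(4, 12): d=(2,-6) top-left  bias=+0
  edge (4, 12)→(12, 18): d=(8,6) right/bottom  bias=-1
  edge (12, 18)→(2, 18): d=(-10,0) right/bottom  bias=-1
    (3,1)@(7, 3): e=[0,-90,150] → .  [on edge]
    (2,4)@(5, 9): e=[0,-30,90] → .  [on edge]
    (2,6)@(5, 13): e=[8,2,50] → X
    (3,6)@(7, 13): e=[20,-10,50] → .
    (1,7)@(3, 15): e=[0,30,30] → X  [on edge]
    (3,7)@(7, 15): e=[24,6,30] → X
    (4,7)@(9, 15): e=[36,-6,30] → .
    (1,8)@(3, 17): e=[4,46,10] → X
    (4,8)@(9, 17): e=[40,10,10] → X
    (5,8)@(11, 17): e=[52,-2,10] → .
  covered (8 px):
    . . . . . .
    . . . . . .
    . . . . . .
    . . . . . .
    . . . . . .
    . . . . . .
    . . X . . .
    . X X X . .
    . X X X X .

Result: [[2,6],[1,7],[2,7],[3,7],[1,8],[2,8],[3,8],[4,8]]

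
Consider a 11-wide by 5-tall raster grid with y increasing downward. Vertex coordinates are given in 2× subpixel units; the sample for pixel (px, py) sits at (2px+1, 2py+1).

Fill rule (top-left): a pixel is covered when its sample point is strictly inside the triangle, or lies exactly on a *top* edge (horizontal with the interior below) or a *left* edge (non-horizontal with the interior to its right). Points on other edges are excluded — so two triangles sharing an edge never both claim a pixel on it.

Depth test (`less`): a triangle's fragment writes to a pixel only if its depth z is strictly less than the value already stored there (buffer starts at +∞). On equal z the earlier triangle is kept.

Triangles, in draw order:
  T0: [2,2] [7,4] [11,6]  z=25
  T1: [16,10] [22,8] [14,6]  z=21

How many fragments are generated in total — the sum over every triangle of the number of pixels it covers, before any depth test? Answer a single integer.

T0:
  2·area = 2
  edge (2, 2)→(7, 4): d=(5,2) right/bottom  bias=-1
  edge (7, 4)→(11, 6): d=(4,2) right/bottom  bias=-1
  edge (11, 6)→(2, 2): d=(-9,-4) top-left  bias=+0
    (0,0)@(1, 1): e=[-3,0,5] → ·  [on edge]
    (2,1)@(5, 3): e=[-1,0,3] → ·  [on edge]
    (4,2)@(9, 5): e=[1,0,1] → ·  [on edge]
    (6,3)@(13, 7): e=[3,0,-1] → ·  [on edge]
    (8,4)@(17, 9): e=[5,0,-3] → ·  [on edge]
  covered (0 px):
    · · · · · · · · · · ·
    · · · · · · · · · · ·
    · · · · · · · · · · ·
    · · · · · · · · · · ·
    · · · · · · · · · · ·
T1:
  2·area = 28  (B↔C swapped to make it positive)
  edge (16, 10)→(14, 6): d=(-2,-4) top-left  bias=+0
  edge (14, 6)→(22, 8): d=(8,2) right/bottom  bias=-1
  edge (22, 8)→(16, 10): d=(-6,2) right/bottom  bias=-1
    (7,3)@(15, 7): e=[2,6,20] → █
    (8,3)@(17, 7): e=[10,2,16] → █
    (9,3)@(19, 7): e=[18,-2,12] → ·
    (7,4)@(15, 9): e=[-2,22,8] → ·
    (8,4)@(17, 9): e=[6,18,4] → █
    (9,4)@(19, 9): e=[14,14,0] → ·  [on edge]
  covered (3 px):
    · · · · · · · · · · ·
    · · · · · · · · · · ·
    · · · · · · · · · · ·
    · · · · · · · █ █ · ·
    · · · · · · · · █ · ·

Answer: 3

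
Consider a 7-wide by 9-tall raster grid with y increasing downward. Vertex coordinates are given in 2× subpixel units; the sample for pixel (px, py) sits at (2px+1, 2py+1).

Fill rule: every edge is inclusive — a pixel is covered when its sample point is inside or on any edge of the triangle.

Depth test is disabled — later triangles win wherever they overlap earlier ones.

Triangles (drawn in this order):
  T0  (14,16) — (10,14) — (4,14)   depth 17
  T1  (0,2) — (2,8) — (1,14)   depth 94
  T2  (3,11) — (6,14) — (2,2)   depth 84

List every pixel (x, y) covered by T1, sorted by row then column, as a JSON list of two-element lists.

T0:
  2·area = 12  (B↔C swapped to make it positive)
  edge (14, 16)→(4, 14): d=(-10,-2) inclusive
  edge (4, 14)→(10, 14): d=(6,0) inclusive
  edge (10, 14)→(14, 16): d=(4,2) inclusive
    (4,7)@(9, 15): e=[0,6,6] → #  [on edge]
    (5,7)@(11, 15): e=[4,6,2] → #
    (6,7)@(13, 15): e=[8,6,-2] → ·
    (4,8)@(9, 17): e=[-20,18,14] → ·
    (5,8)@(11, 17): e=[-16,18,10] → ·
  covered (2 px):
    · · · · · · ·
    · · · · · · ·
    · · · · · · ·
    · · · · · · ·
    · · · · · · ·
    · · · · · · ·
    · · · · · · ·
    · · · · # # ·
    · · · · · · ·
T1:
  2·area = 18
  edge (0, 2)→(2, 8): d=(2,6) inclusive
  edge (2, 8)→(1, 14): d=(-1,6) inclusive
  edge (1, 14)→(0, 2): d=(-1,-12) inclusive
    (0,2)@(1, 5): e=[0,9,9] → #  [on edge]
    (1,2)@(3, 5): e=[-12,-3,33] → ·
    (0,3)@(1, 7): e=[4,7,7] → #
    (1,3)@(3, 7): e=[-8,-5,31] → ·
    (0,4)@(1, 9): e=[8,5,5] → #
    (1,4)@(3, 9): e=[-4,-7,29] → ·
    (0,5)@(1, 11): e=[12,3,3] → #
    (1,5)@(3, 11): e=[0,-9,27] → ·  [on edge]
    (0,6)@(1, 13): e=[16,1,1] → #
    (1,6)@(3, 13): e=[4,-11,25] → ·
    (0,7)@(1, 15): e=[20,-1,-1] → ·
    (2,8)@(5, 17): e=[0,-27,45] → ·  [on edge]
  covered (5 px):
    · · · · · · ·
    · · · · · · ·
    # · · · · · ·
    # · · · · · ·
    # · · · · · ·
    # · · · · · ·
    # · · · · · ·
    · · · · · · ·
    · · · · · · ·
T2:
  2·area = 24  (B↔C swapped to make it positive)
  edge (3, 11)→(2, 2): d=(-1,-9) inclusive
  edge (2, 2)→(6, 14): d=(4,12) inclusive
  edge (6, 14)→(3, 11): d=(-3,-3) inclusive
    (1,2)@(3, 5): e=[6,0,18] → #  [on edge]
    (2,2)@(5, 5): e=[24,-24,24] → ·
    (1,3)@(3, 7): e=[4,8,12] → #
    (2,3)@(5, 7): e=[22,-16,18] → ·
    (0,4)@(1, 9): e=[-16,40,0] → ·  [on edge]
    (1,4)@(3, 9): e=[2,16,6] → #
    (2,4)@(5, 9): e=[20,-8,12] → ·
    (1,5)@(3, 11): e=[0,24,0] → #  [on edge]
    (2,5)@(5, 11): e=[18,0,6] → #  [on edge]
    (3,5)@(7, 11): e=[36,-24,12] → ·
    (1,6)@(3, 13): e=[-2,32,-6] → ·
    (2,6)@(5, 13): e=[16,8,0] → #  [on edge]
    (3,7)@(7, 15): e=[32,-8,0] → ·  [on edge]
    (3,8)@(7, 17): e=[30,0,-6] → ·  [on edge]
    (4,8)@(9, 17): e=[48,-24,0] → ·  [on edge]
  covered (6 px):
    · · · · · · ·
    · · · · · · ·
    · # · · · · ·
    · # · · · · ·
    · # · · · · ·
    · # # · · · ·
    · · # · · · ·
    · · · · · · ·
    · · · · · · ·

Answer: [[0,2],[0,3],[0,4],[0,5],[0,6]]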